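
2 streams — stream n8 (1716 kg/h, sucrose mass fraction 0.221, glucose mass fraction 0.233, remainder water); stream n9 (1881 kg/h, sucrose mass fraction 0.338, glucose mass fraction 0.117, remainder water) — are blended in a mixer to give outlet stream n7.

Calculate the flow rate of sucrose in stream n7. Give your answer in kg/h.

1015 kg/h

sucrose out = sucrose in = 1716×0.221 + 1881×0.338 = 1015 kg/h.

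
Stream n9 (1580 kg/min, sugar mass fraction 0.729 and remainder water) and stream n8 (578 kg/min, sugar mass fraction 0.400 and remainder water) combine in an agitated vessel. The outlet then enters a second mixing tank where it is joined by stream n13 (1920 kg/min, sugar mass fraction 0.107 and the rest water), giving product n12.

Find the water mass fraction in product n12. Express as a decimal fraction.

Overall, product flow = 4078 kg/min.
water in = 1580×0.271 + 578×0.600 + 1920×0.893 = 2489.5 kg/min.
water fraction in n12 = 0.610.

0.610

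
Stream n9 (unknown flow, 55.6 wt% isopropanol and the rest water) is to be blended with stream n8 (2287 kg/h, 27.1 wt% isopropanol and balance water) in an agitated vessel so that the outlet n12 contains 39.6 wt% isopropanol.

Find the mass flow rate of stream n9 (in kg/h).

Let n9 be the unknown flow. Total out = 2287 + n9.
isopropanol balance: 619.78 + 0.556·n9 = 0.396·(2287 + n9)
(0.556 − 0.396)·n9 = 0.396×2287 − 619.78 = 285.88
n9 = 285.88 / 0.160 = 1786.7 kg/h

1787 kg/h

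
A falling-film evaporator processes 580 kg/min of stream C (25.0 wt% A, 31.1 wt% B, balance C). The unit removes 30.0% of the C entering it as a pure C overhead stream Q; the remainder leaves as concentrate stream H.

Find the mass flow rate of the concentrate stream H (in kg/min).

503.6 kg/min

C entering = 580×0.439 = 254.62 kg/min; overhead removed = 0.300×254.62 = 76.386 kg/min.
Concentrate = 580 − 76.386 = 503.61 kg/min.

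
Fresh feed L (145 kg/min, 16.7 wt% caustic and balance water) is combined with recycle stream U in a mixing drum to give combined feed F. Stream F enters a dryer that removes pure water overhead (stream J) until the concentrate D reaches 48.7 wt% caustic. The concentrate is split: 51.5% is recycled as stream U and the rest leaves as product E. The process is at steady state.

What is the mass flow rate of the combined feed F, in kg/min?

197.8 kg/min

Overall caustic balance (none leaves overhead): caustic in fresh feed = caustic in product, i.e. 145×0.167 = (1−0.515)·D·0.487.
D = 24.215/(0.487×0.485) = 102.52 kg/min.
Recycle U = 0.515×102.52 = 52.798 kg/min.
Combined feed F = 145 + 52.798 = 197.8 kg/min.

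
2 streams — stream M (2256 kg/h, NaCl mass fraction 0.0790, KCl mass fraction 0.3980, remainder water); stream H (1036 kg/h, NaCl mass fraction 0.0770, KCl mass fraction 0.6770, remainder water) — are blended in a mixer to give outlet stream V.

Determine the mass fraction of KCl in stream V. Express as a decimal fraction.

0.4858

Total flow out = 2256 + 1036 = 3292 kg/h.
KCl in = 2256×0.398 + 1036×0.677 = 1599.3 kg/h.
KCl mass fraction in V = 1599.3/3292 = 0.4858.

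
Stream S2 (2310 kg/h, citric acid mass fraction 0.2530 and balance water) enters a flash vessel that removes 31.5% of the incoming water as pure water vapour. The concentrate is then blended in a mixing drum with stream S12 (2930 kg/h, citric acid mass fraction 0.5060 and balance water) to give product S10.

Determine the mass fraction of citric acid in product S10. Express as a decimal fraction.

Vapour removed = 0.315×0.747×2310 = 543.55 kg/h; concentrate = 1766.4 kg/h.
citric acid reaching the mixer = 584.43 (from concentrate) + 2930×0.506 = 2067 kg/h.
Product flow = 1766.4 + 2930 = 4696.4 kg/h; citric acid fraction = 0.4401.

0.4401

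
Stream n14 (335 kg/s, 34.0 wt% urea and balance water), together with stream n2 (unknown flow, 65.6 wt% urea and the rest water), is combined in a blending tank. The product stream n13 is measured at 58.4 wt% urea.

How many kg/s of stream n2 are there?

Let n2 be the unknown flow. Total out = 335 + n2.
urea balance: 113.9 + 0.656·n2 = 0.584·(335 + n2)
(0.656 − 0.584)·n2 = 0.584×335 − 113.9 = 81.74
n2 = 81.74 / 0.072 = 1135.3 kg/s

1135 kg/s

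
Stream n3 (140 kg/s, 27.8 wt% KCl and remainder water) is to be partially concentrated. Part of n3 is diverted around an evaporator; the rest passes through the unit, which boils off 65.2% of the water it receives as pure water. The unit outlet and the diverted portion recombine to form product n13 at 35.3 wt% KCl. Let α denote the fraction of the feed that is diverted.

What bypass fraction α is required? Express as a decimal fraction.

All 140×0.278 = 38.92 kg/s of KCl reaches n13, so n13 = 38.92/0.353 = 110.25 kg/s and vapour = 29.745 kg/s.
The evaporator receives (1−α)·140 of feed at 0.722 water and removes 0.652 of that water:
0.652×0.722×(1−α)×140 = 29.745
(1−α) = 29.745/65.904 = 0.4513;  α = 0.5487.

0.549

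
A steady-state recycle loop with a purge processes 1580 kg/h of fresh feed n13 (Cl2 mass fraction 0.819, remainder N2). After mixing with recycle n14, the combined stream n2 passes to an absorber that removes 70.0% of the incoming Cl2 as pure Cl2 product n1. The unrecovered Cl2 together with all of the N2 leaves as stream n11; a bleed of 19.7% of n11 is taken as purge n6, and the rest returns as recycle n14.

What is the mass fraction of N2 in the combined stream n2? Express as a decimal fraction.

N2 enters only via n13 and leaves only via the purge: 1580×0.181 = 0.197×(N2 in n11), and the absorber passes all N2, so N2 in n2 = N2 in n11 = 1451.7 kg/h.
Cl2 in n2: m_A = 1580×0.819 + (1−0.197)·(1−0.700)·m_A, so m_A = 1294/0.7591 = 1704.7 kg/h.
n2 = 1704.7 + 1451.7 = 3156.4 kg/h.
N2 fraction in n2 = 1451.7/3156.4 = 0.460.

0.460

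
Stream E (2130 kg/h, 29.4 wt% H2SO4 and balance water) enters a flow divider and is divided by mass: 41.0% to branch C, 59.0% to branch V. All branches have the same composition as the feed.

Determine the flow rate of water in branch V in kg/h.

887.2 kg/h

Branch V total = 0.590×2130 = 1256.7 kg/h.
water in V = 0.706×1256.7 = 887.23 kg/h.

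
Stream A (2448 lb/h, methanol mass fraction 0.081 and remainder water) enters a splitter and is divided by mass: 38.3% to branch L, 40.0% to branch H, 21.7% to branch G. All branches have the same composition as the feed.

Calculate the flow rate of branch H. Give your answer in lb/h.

979.2 lb/h

Branch H flow = 0.400×2448 = 979.2 lb/h.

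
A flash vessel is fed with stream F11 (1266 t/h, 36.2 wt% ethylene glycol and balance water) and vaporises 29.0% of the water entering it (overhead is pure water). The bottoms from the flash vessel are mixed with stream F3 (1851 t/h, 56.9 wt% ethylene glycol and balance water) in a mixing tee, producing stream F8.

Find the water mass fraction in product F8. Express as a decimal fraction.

0.476

Vapour removed = 0.290×0.638×1266 = 234.24 t/h; concentrate = 1031.8 t/h.
water reaching the mixer = 573.47 (from concentrate) + 1851×0.431 = 1371.3 t/h.
Product flow = 1031.8 + 1851 = 2882.8 t/h; water fraction = 0.476.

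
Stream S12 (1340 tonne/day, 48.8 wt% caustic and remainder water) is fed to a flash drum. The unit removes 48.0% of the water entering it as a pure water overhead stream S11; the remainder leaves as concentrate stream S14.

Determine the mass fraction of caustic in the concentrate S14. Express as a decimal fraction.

caustic is not removed: 1340×0.488 = 653.92 tonne/day of caustic enters S14.
water entering = 1340×0.512 = 686.08 tonne/day; overhead removed = 0.480×686.08 = 329.32 tonne/day.
Concentrate = 1340 − 329.32 = 1010.7 tonne/day.
Mass fraction = 653.92/1010.7 = 0.647.

0.647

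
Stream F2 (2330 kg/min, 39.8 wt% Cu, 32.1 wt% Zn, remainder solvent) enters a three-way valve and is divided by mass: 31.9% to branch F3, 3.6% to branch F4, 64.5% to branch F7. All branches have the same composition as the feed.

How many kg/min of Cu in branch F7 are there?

598.1 kg/min

Branch F7 total = 0.645×2330 = 1502.9 kg/min.
Cu in F7 = 0.398×1502.9 = 598.13 kg/min.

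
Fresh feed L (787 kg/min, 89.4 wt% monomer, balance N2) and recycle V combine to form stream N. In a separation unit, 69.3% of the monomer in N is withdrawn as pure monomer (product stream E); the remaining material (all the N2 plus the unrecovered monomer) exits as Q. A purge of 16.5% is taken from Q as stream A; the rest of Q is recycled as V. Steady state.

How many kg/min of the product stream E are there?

655.7 kg/min

monomer in N: m_A = 787×0.894 + (1−0.165)·(1−0.693)·m_A, so m_A = 703.58/0.7437 = 946.11 kg/min.
Product E = 0.693×946.11 = 655.65 kg/min.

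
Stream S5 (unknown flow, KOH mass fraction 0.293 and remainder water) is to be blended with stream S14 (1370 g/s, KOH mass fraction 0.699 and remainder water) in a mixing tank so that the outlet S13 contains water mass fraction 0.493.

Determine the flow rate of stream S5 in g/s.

1229 g/s

Let S5 be the unknown flow. Total out = 1370 + S5.
water balance: 412.37 + 0.707·S5 = 0.493·(1370 + S5)
(0.707 − 0.493)·S5 = 0.493×1370 − 412.37 = 263.04
S5 = 263.04 / 0.214 = 1229.2 g/s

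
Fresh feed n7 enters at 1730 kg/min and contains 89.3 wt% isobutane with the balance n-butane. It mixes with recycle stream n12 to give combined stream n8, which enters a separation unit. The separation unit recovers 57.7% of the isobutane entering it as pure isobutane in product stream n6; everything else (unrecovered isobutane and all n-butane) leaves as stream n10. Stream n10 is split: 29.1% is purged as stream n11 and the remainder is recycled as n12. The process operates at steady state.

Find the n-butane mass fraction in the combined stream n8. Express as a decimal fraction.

n-butane enters only via n7 and leaves only via the purge: 1730×0.107 = 0.291×(n-butane in n10), and the separation unit passes all n-butane, so n-butane in n8 = n-butane in n10 = 636.12 kg/min.
isobutane in n8: m_A = 1730×0.893 + (1−0.291)·(1−0.577)·m_A, so m_A = 1544.9/0.7001 = 2206.7 kg/min.
n8 = 2206.7 + 636.12 = 2842.8 kg/min.
n-butane fraction in n8 = 636.12/2842.8 = 0.2238.

0.2238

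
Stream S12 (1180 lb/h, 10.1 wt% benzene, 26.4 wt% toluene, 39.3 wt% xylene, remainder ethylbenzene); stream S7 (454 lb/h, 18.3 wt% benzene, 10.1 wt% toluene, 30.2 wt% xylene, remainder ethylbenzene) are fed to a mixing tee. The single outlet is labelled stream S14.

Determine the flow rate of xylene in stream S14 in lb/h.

600.8 lb/h

xylene out = xylene in = 1180×0.393 + 454×0.302 = 600.85 lb/h.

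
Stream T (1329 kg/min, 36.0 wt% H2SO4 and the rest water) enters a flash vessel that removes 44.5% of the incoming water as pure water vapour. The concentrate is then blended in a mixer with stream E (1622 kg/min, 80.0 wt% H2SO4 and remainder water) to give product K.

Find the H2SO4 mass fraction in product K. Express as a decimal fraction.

Vapour removed = 0.445×0.640×1329 = 378.5 kg/min; concentrate = 950.5 kg/min.
H2SO4 reaching the mixer = 478.44 (from concentrate) + 1622×0.800 = 1776 kg/min.
Product flow = 950.5 + 1622 = 2572.5 kg/min; H2SO4 fraction = 0.690.

0.690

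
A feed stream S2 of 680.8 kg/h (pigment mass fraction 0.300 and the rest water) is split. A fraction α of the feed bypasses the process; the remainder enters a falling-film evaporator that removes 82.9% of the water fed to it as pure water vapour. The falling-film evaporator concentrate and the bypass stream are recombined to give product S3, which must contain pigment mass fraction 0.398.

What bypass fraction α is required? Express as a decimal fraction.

0.576

All 680.8×0.300 = 204.24 kg/h of pigment reaches S3, so S3 = 204.24/0.398 = 513.17 kg/h and vapour = 167.63 kg/h.
The evaporator receives (1−α)·680.8 of feed at 0.700 water and removes 0.829 of that water:
0.829×0.700×(1−α)×680.8 = 167.63
(1−α) = 167.63/395.07 = 0.4243;  α = 0.5757.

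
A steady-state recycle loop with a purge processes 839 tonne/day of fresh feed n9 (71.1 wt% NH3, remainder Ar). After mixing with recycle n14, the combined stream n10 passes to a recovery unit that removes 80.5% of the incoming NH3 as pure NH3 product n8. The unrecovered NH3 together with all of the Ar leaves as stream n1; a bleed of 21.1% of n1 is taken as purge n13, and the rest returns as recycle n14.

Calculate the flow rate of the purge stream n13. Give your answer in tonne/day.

271.5 tonne/day

Ar enters only via n9 and leaves only via the purge: 839×0.289 = 0.211×(Ar in n1), and the recovery unit passes all Ar, so Ar in n10 = Ar in n1 = 1149.2 tonne/day.
NH3 in n10: m_A = 839×0.711 + (1−0.211)·(1−0.805)·m_A, so m_A = 596.53/0.8461 = 705 tonne/day.
n1 = (1−0.805)×705 + 1149.2 = 1286.6 tonne/day.
Purge n13 = 0.211×1286.6 = 271.48 tonne/day.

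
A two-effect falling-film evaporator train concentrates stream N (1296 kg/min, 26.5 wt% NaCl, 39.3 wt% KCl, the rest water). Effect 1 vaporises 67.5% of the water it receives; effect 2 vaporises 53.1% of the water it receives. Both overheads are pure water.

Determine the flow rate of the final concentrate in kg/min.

water in feed = 1296×0.342 = 443.23 kg/min.
After stage 1: water left = (1−0.675)×443.23 = 144.05; stream total = 996.82 kg/min.
After stage 2: water left = (1−0.531)×144.05 = 67.56; final concentrate = 920.33 kg/min.

920.3 kg/min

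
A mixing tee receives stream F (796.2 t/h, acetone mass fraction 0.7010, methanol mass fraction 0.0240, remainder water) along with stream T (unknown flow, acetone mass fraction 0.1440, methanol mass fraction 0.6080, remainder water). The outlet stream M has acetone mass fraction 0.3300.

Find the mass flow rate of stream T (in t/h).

Let T be the unknown flow. Total out = 796.2 + T.
acetone balance: 558.14 + 0.144·T = 0.330·(796.2 + T)
(0.144 − 0.330)·T = 0.330×796.2 − 558.14 = -295.39
T = -295.39 / -0.186 = 1588.1 t/h

1588 t/h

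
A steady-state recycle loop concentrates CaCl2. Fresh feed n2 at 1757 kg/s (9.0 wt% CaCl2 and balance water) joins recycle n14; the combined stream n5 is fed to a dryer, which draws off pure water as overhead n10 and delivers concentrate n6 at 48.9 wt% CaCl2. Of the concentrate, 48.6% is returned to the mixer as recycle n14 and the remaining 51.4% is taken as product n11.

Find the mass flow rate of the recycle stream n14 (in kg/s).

Overall CaCl2 balance (none leaves overhead): CaCl2 in fresh feed = CaCl2 in product, i.e. 1757×0.090 = (1−0.486)·n6·0.489.
n6 = 158.13/(0.489×0.514) = 629.13 kg/s.
Recycle n14 = 0.486×629.13 = 305.76 kg/s.

305.8 kg/s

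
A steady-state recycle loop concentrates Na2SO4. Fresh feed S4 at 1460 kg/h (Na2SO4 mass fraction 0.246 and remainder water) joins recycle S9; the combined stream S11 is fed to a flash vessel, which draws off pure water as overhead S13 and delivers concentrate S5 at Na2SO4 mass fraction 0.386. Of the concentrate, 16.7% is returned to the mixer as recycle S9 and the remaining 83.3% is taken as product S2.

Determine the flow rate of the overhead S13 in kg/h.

529.5 kg/h

Overall Na2SO4 balance (none leaves overhead): Na2SO4 in fresh feed = Na2SO4 in product, i.e. 1460×0.246 = (1−0.167)·S5·0.386.
S5 = 359.16/(0.386×0.833) = 1117 kg/h.
Recycle S9 = 0.167×1117 = 186.54 kg/h.
Combined feed S11 = 1460 + 186.54 = 1646.5 kg/h.
Overhead S13 = S11 − S5 = 1646.5 − 1117 = 529.53 kg/h.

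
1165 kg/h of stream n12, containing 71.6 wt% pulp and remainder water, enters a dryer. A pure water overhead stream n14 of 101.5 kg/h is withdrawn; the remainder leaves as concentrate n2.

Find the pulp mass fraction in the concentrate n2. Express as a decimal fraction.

0.7843

pulp is not removed: 1165×0.716 = 834.14 kg/h of pulp enters n2.
Concentrate = 1165 − 101.5 = 1063.5 kg/h.
Mass fraction = 834.14/1063.5 = 0.7843.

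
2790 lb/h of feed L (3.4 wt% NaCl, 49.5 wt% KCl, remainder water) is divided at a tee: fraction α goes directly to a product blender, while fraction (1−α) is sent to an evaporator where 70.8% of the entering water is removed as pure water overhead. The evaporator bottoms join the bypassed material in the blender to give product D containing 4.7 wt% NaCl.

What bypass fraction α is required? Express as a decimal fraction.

0.171

All 2790×0.034 = 94.86 lb/h of NaCl reaches D, so D = 94.86/0.047 = 2018.3 lb/h and vapour = 771.7 lb/h.
The evaporator receives (1−α)·2790 of feed at 0.471 water and removes 0.708 of that water:
0.708×0.471×(1−α)×2790 = 771.7
(1−α) = 771.7/930.38 = 0.8295;  α = 0.1705.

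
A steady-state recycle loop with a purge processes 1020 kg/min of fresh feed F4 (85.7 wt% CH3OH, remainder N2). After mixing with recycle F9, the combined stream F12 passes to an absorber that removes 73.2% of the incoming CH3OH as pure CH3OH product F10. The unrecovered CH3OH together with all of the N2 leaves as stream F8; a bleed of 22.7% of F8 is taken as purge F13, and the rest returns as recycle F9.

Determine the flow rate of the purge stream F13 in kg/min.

N2 enters only via F4 and leaves only via the purge: 1020×0.143 = 0.227×(N2 in F8), and the absorber passes all N2, so N2 in F12 = N2 in F8 = 642.56 kg/min.
CH3OH in F12: m_A = 1020×0.857 + (1−0.227)·(1−0.732)·m_A, so m_A = 874.14/0.7928 = 1102.5 kg/min.
F8 = (1−0.732)×1102.5 + 642.56 = 938.04 kg/min.
Purge F13 = 0.227×938.04 = 212.93 kg/min.

212.9 kg/min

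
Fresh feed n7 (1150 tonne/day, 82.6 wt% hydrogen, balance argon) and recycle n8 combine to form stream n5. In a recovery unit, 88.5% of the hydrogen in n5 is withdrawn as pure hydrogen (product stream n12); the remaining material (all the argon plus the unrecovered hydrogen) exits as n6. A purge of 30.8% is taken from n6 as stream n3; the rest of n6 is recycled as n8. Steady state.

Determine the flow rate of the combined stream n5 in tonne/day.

argon enters only via n7 and leaves only via the purge: 1150×0.174 = 0.308×(argon in n6), and the recovery unit passes all argon, so argon in n5 = argon in n6 = 649.68 tonne/day.
hydrogen in n5: m_A = 1150×0.826 + (1−0.308)·(1−0.885)·m_A, so m_A = 949.9/0.9204 = 1032 tonne/day.
n5 = 1032 + 649.68 = 1681.7 tonne/day.

1682 tonne/day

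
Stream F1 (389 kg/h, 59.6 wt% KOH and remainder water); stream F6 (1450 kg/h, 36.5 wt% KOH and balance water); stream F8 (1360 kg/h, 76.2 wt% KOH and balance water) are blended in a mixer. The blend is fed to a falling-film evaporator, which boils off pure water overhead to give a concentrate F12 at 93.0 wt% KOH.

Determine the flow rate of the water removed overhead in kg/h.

KOH entering = 389×0.596 + 1450×0.365 + 1360×0.762 = 1797.4 kg/h.
All KOH reports to F12, so F12 = 1797.4/0.930 = 1932.7 kg/h.
Total feed = 3199 kg/h; overhead = 3199 − 1932.7 = 1266.3 kg/h.

1266 kg/h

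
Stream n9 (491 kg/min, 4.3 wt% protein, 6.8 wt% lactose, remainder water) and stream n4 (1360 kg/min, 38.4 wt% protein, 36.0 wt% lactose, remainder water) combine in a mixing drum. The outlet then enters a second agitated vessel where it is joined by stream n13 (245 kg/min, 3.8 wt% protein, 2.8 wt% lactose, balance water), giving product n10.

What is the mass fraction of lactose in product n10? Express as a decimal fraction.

Overall, product flow = 2096 kg/min.
lactose in = 491×0.068 + 1360×0.360 + 245×0.028 = 529.85 kg/min.
lactose fraction in n10 = 0.253.

0.253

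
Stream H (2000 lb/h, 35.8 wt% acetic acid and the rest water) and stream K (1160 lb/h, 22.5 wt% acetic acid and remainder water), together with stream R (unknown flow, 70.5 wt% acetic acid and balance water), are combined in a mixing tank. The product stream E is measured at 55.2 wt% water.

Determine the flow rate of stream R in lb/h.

Let R be the unknown flow. Total out = 3160 + R.
water balance: 2183 + 0.295·R = 0.552·(3160 + R)
(0.295 − 0.552)·R = 0.552×3160 − 2183 = -438.68
R = -438.68 / -0.257 = 1706.9 lb/h

1707 lb/h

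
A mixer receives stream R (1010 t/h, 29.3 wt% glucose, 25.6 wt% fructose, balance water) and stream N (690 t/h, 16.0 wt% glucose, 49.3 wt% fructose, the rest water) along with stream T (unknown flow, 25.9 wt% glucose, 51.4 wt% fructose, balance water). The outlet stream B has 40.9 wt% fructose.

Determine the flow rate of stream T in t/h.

919.7 t/h

Let T be the unknown flow. Total out = 1700 + T.
fructose balance: 598.73 + 0.514·T = 0.409·(1700 + T)
(0.514 − 0.409)·T = 0.409×1700 − 598.73 = 96.57
T = 96.57 / 0.105 = 919.71 t/h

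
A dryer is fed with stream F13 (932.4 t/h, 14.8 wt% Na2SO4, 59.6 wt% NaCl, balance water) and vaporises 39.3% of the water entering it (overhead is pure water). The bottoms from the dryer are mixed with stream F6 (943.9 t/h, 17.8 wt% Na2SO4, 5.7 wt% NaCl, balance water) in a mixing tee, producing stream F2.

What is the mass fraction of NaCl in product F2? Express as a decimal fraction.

0.3419

Vapour removed = 0.393×0.256×932.4 = 93.807 t/h; concentrate = 838.59 t/h.
NaCl reaching the mixer = 555.71 (from concentrate) + 943.9×0.057 = 609.51 t/h.
Product flow = 838.59 + 943.9 = 1782.5 t/h; NaCl fraction = 0.3419.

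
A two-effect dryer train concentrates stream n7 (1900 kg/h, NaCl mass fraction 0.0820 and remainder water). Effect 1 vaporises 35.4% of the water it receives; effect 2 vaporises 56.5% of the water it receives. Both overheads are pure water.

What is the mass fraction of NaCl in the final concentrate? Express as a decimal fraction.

0.2412

water in feed = 1900×0.918 = 1744.2 kg/h.
After stage 1: water left = (1−0.354)×1744.2 = 1126.8; stream total = 1282.6 kg/h.
After stage 2: water left = (1−0.565)×1126.8 = 490.14; final concentrate = 645.94 kg/h.
NaCl fraction = 155.8/645.94 = 0.2412.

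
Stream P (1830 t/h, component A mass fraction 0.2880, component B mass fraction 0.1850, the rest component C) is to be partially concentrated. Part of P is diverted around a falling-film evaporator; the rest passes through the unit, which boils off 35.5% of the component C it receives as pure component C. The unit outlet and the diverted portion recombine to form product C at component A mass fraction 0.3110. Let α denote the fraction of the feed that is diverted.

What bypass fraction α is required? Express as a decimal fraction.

0.605

All 1830×0.288 = 527.04 t/h of component A reaches C, so C = 527.04/0.311 = 1694.7 t/h and vapour = 135.34 t/h.
The evaporator receives (1−α)·1830 of feed at 0.527 component C and removes 0.355 of that component C:
0.355×0.527×(1−α)×1830 = 135.34
(1−α) = 135.34/342.37 = 0.3953;  α = 0.6047.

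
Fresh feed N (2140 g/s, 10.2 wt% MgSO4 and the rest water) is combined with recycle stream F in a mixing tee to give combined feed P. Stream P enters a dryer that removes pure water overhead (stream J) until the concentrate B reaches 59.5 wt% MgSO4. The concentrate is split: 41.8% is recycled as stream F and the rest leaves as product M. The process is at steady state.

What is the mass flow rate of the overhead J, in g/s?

Overall MgSO4 balance (none leaves overhead): MgSO4 in fresh feed = MgSO4 in product, i.e. 2140×0.102 = (1−0.418)·B·0.595.
B = 218.28/(0.595×0.582) = 630.34 g/s.
Recycle F = 0.418×630.34 = 263.48 g/s.
Combined feed P = 2140 + 263.48 = 2403.5 g/s.
Overhead J = P − B = 2403.5 − 630.34 = 1773.1 g/s.

1773 g/s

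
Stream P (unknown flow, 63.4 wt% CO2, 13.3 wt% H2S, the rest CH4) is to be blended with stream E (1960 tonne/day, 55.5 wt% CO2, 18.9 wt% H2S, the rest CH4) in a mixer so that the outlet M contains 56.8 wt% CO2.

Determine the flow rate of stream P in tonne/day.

Let P be the unknown flow. Total out = 1960 + P.
CO2 balance: 1087.8 + 0.634·P = 0.568·(1960 + P)
(0.634 − 0.568)·P = 0.568×1960 − 1087.8 = 25.48
P = 25.48 / 0.066 = 386.06 tonne/day

386.1 tonne/day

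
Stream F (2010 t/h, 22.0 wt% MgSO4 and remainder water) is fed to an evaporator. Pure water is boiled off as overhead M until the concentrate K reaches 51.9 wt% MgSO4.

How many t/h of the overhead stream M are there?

1158 t/h

MgSO4 is conserved: 2010×0.220 = 442.2 t/h all reports to the concentrate.
Concentrate = 442.2/(target fraction) = 852.02 t/h.
Overhead = 2010 − 852.02 = 1158 t/h.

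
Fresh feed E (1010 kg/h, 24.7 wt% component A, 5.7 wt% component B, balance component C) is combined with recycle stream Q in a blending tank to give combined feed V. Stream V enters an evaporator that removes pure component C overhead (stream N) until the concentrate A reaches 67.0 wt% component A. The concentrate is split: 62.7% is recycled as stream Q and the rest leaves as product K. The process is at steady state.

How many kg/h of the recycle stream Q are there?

Overall component A balance (none leaves overhead): component A in fresh feed = component A in product, i.e. 1010×0.247 = (1−0.627)·A·0.670.
A = 249.47/(0.670×0.373) = 998.24 kg/h.
Recycle Q = 0.627×998.24 = 625.9 kg/h.

625.9 kg/h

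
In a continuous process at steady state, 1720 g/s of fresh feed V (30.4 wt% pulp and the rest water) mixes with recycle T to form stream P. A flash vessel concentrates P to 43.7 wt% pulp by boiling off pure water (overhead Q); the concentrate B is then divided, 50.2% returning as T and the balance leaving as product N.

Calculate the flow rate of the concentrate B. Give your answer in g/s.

2403 g/s

Overall pulp balance (none leaves overhead): pulp in fresh feed = pulp in product, i.e. 1720×0.304 = (1−0.502)·B·0.437.
B = 522.88/(0.437×0.498) = 2402.7 g/s.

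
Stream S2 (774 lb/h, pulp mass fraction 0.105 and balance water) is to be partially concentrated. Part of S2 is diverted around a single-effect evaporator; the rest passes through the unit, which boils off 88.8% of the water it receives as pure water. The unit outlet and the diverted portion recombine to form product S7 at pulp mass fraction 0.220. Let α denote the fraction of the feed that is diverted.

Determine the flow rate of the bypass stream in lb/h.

All 774×0.105 = 81.27 lb/h of pulp reaches S7, so S7 = 81.27/0.220 = 369.41 lb/h and vapour = 404.59 lb/h.
The evaporator receives (1−α)·774 of feed at 0.895 water and removes 0.888 of that water:
0.888×0.895×(1−α)×774 = 404.59
(1−α) = 404.59/615.14 = 0.6577;  α = 0.3423.
Bypass flow = 0.3423×774 = 264.93 lb/h.

264.9 lb/h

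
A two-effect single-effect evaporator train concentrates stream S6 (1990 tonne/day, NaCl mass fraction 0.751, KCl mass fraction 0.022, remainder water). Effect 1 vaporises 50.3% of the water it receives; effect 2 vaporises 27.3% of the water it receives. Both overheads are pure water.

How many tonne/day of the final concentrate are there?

water in feed = 1990×0.227 = 451.73 tonne/day.
After stage 1: water left = (1−0.503)×451.73 = 224.51; stream total = 1762.8 tonne/day.
After stage 2: water left = (1−0.273)×224.51 = 163.22; final concentrate = 1701.5 tonne/day.

1701 tonne/day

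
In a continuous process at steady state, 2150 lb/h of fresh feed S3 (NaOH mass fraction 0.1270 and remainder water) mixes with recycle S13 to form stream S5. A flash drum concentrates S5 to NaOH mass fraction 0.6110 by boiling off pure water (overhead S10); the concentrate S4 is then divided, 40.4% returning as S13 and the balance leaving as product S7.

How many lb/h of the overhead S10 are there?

Overall NaOH balance (none leaves overhead): NaOH in fresh feed = NaOH in product, i.e. 2150×0.127 = (1−0.404)·S4·0.611.
S4 = 273.05/(0.611×0.596) = 749.82 lb/h.
Recycle S13 = 0.404×749.82 = 302.93 lb/h.
Combined feed S5 = 2150 + 302.93 = 2452.9 lb/h.
Overhead S10 = S5 − S4 = 2452.9 − 749.82 = 1703.1 lb/h.

1703 lb/h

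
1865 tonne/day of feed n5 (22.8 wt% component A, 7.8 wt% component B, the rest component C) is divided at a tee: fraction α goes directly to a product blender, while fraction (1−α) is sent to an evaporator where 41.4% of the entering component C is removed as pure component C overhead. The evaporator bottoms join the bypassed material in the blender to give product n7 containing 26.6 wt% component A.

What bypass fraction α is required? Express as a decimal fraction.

0.503

All 1865×0.228 = 425.22 tonne/day of component A reaches n7, so n7 = 425.22/0.266 = 1598.6 tonne/day and vapour = 266.43 tonne/day.
The evaporator receives (1−α)·1865 of feed at 0.694 component C and removes 0.414 of that component C:
0.414×0.694×(1−α)×1865 = 266.43
(1−α) = 266.43/535.84 = 0.4972;  α = 0.5028.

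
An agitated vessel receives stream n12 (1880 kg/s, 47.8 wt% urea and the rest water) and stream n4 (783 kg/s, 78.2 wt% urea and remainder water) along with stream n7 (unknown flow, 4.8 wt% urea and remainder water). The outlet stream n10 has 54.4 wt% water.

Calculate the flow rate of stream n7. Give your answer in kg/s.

Let n7 be the unknown flow. Total out = 2663 + n7.
water balance: 1152.1 + 0.952·n7 = 0.544·(2663 + n7)
(0.952 − 0.544)·n7 = 0.544×2663 − 1152.1 = 296.62
n7 = 296.62 / 0.408 = 727 kg/s

727 kg/s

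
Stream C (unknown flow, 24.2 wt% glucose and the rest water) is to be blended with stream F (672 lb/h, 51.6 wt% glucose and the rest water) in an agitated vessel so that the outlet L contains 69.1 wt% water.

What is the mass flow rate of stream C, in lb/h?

Let C be the unknown flow. Total out = 672 + C.
water balance: 325.25 + 0.758·C = 0.691·(672 + C)
(0.758 − 0.691)·C = 0.691×672 − 325.25 = 139.1
C = 139.1 / 0.067 = 2076.2 lb/h

2076 lb/h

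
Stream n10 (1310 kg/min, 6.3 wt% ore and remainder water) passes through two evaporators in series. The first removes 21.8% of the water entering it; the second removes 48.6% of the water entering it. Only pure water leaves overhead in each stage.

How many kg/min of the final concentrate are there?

water in feed = 1310×0.937 = 1227.5 kg/min.
After stage 1: water left = (1−0.218)×1227.5 = 959.88; stream total = 1042.4 kg/min.
After stage 2: water left = (1−0.486)×959.88 = 493.38; final concentrate = 575.91 kg/min.

575.9 kg/min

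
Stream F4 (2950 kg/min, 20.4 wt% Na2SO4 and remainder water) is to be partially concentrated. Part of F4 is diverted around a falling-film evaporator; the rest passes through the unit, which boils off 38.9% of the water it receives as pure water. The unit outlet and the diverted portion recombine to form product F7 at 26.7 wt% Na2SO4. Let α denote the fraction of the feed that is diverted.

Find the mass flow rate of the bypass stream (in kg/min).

702 kg/min

All 2950×0.204 = 601.8 kg/min of Na2SO4 reaches F7, so F7 = 601.8/0.267 = 2253.9 kg/min and vapour = 696.07 kg/min.
The evaporator receives (1−α)·2950 of feed at 0.796 water and removes 0.389 of that water:
0.389×0.796×(1−α)×2950 = 696.07
(1−α) = 696.07/913.45 = 0.7620;  α = 0.2380.
Bypass flow = 0.2380×2950 = 702.04 kg/min.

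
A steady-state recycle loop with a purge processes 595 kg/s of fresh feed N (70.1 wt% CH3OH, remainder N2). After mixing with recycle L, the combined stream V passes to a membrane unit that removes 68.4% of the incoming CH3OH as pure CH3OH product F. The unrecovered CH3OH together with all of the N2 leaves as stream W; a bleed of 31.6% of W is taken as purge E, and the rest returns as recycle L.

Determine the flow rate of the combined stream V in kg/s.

1095 kg/s

N2 enters only via N and leaves only via the purge: 595×0.299 = 0.316×(N2 in W), and the membrane unit passes all N2, so N2 in V = N2 in W = 562.99 kg/s.
CH3OH in V: m_A = 595×0.701 + (1−0.316)·(1−0.684)·m_A, so m_A = 417.09/0.7839 = 532.11 kg/s.
V = 532.11 + 562.99 = 1095.1 kg/s.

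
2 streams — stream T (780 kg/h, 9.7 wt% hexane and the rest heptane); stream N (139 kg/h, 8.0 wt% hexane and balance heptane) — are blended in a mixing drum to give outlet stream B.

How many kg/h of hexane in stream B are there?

hexane out = hexane in = 780×0.097 + 139×0.080 = 86.78 kg/h.

86.78 kg/h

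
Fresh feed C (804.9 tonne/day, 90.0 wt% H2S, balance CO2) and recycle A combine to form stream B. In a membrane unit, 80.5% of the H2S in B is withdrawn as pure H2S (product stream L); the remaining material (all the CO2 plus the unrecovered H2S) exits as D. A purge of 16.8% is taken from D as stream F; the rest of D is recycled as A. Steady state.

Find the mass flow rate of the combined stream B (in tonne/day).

1344 tonne/day

CO2 enters only via C and leaves only via the purge: 804.9×0.100 = 0.168×(CO2 in D), and the membrane unit passes all CO2, so CO2 in B = CO2 in D = 479.11 tonne/day.
H2S in B: m_A = 804.9×0.900 + (1−0.168)·(1−0.805)·m_A, so m_A = 724.41/0.8378 = 864.7 tonne/day.
B = 864.7 + 479.11 = 1343.8 tonne/day.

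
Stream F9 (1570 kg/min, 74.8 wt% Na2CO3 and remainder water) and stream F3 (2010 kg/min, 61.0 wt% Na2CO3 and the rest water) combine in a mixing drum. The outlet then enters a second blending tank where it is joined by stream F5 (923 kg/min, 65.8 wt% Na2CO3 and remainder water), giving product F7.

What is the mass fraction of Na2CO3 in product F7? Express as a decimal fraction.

Overall, product flow = 4503 kg/min.
Na2CO3 in = 1570×0.748 + 2010×0.610 + 923×0.658 = 3007.8 kg/min.
Na2CO3 fraction in F7 = 0.668.

0.668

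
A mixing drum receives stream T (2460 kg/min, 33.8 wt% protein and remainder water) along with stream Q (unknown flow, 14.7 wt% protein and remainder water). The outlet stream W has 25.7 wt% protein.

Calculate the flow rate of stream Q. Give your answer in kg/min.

Let Q be the unknown flow. Total out = 2460 + Q.
protein balance: 831.48 + 0.147·Q = 0.257·(2460 + Q)
(0.147 − 0.257)·Q = 0.257×2460 − 831.48 = -199.26
Q = -199.26 / -0.110 = 1811.5 kg/min

1811 kg/min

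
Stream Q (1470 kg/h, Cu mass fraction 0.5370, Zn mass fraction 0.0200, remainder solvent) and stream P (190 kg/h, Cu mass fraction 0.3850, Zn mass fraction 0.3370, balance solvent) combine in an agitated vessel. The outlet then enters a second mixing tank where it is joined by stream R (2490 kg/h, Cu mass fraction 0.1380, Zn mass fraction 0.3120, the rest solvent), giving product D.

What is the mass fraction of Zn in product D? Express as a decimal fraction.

Overall, product flow = 4150 kg/h.
Zn in = 1470×0.020 + 190×0.337 + 2490×0.312 = 870.31 kg/h.
Zn fraction in D = 0.2097.

0.2097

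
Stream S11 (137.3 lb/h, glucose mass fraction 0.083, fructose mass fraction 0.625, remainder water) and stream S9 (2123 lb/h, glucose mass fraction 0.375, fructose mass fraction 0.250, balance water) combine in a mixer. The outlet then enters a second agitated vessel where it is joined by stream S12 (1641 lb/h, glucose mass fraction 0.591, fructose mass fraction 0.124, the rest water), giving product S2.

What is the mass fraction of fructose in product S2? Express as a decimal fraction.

0.210

Overall, product flow = 3901.3 lb/h.
fructose in = 137.3×0.625 + 2123×0.250 + 1641×0.124 = 820.05 lb/h.
fructose fraction in S2 = 0.210.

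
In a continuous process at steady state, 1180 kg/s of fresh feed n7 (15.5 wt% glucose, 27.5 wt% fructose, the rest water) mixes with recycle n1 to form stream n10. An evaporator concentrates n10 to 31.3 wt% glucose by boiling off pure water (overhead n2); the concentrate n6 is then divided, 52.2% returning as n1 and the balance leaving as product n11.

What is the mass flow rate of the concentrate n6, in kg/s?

Overall glucose balance (none leaves overhead): glucose in fresh feed = glucose in product, i.e. 1180×0.155 = (1−0.522)·n6·0.313.
n6 = 182.9/(0.313×0.478) = 1222.5 kg/s.

1222 kg/s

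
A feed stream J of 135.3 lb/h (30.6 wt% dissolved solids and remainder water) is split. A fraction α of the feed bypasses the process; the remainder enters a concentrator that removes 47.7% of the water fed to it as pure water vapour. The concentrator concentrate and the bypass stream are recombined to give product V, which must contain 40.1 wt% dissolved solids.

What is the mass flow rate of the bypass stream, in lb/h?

38.47 lb/h

All 135.3×0.306 = 41.402 lb/h of dissolved solids reaches V, so V = 41.402/0.401 = 103.25 lb/h and vapour = 32.054 lb/h.
The evaporator receives (1−α)·135.3 of feed at 0.694 water and removes 0.477 of that water:
0.477×0.694×(1−α)×135.3 = 32.054
(1−α) = 32.054/44.789 = 0.7157;  α = 0.2843.
Bypass flow = 0.2843×135.3 = 38.472 lb/h.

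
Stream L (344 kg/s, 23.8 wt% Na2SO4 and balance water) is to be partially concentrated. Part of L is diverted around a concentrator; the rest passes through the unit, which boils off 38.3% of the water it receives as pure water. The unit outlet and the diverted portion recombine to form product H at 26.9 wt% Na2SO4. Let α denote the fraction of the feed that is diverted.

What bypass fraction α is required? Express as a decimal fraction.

All 344×0.238 = 81.872 kg/s of Na2SO4 reaches H, so H = 81.872/0.269 = 304.36 kg/s and vapour = 39.643 kg/s.
The evaporator receives (1−α)·344 of feed at 0.762 water and removes 0.383 of that water:
0.383×0.762×(1−α)×344 = 39.643
(1−α) = 39.643/100.4 = 0.3949;  α = 0.6051.

0.605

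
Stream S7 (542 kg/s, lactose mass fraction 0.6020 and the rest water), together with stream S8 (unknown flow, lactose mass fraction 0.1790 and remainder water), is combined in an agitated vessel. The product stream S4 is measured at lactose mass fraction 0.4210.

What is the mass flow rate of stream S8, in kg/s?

405.4 kg/s

Let S8 be the unknown flow. Total out = 542 + S8.
lactose balance: 326.28 + 0.179·S8 = 0.421·(542 + S8)
(0.179 − 0.421)·S8 = 0.421×542 − 326.28 = -98.102
S8 = -98.102 / -0.242 = 405.38 kg/s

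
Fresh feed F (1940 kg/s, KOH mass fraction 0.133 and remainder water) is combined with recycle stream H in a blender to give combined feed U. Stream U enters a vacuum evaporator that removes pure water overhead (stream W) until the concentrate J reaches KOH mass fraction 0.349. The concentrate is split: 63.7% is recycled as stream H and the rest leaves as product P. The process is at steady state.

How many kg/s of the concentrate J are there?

2037 kg/s

Overall KOH balance (none leaves overhead): KOH in fresh feed = KOH in product, i.e. 1940×0.133 = (1−0.637)·J·0.349.
J = 258.02/(0.349×0.363) = 2036.7 kg/s.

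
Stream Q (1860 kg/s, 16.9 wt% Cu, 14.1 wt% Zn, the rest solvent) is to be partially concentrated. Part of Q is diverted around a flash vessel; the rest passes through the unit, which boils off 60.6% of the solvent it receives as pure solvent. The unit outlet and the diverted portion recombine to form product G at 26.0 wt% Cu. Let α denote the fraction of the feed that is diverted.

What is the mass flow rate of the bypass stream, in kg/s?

All 1860×0.169 = 314.34 kg/s of Cu reaches G, so G = 314.34/0.260 = 1209 kg/s and vapour = 651 kg/s.
The evaporator receives (1−α)·1860 of feed at 0.690 solvent and removes 0.606 of that solvent:
0.606×0.690×(1−α)×1860 = 651
(1−α) = 651/777.74 = 0.8370;  α = 0.1630.
Bypass flow = 0.1630×1860 = 303.11 kg/s.

303.1 kg/s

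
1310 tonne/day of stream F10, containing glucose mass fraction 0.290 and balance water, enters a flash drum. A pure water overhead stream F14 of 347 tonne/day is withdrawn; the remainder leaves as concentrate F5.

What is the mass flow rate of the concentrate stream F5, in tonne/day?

Concentrate = 1310 − 347 = 963 tonne/day.

963 tonne/day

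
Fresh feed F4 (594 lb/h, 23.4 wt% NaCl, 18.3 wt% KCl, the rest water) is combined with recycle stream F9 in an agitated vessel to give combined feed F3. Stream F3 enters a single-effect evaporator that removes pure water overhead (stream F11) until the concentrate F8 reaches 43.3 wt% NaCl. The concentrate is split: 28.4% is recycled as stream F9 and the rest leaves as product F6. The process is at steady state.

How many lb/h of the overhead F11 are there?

Overall NaCl balance (none leaves overhead): NaCl in fresh feed = NaCl in product, i.e. 594×0.234 = (1−0.284)·F8·0.433.
F8 = 139/(0.433×0.716) = 448.33 lb/h.
Recycle F9 = 0.284×448.33 = 127.33 lb/h.
Combined feed F3 = 594 + 127.33 = 721.33 lb/h.
Overhead F11 = F3 − F8 = 721.33 − 448.33 = 272.99 lb/h.

273 lb/h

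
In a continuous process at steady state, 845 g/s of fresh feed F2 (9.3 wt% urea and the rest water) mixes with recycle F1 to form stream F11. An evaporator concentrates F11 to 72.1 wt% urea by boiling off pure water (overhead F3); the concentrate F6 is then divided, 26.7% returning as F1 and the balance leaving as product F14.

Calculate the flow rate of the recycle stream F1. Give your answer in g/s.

39.7 g/s

Overall urea balance (none leaves overhead): urea in fresh feed = urea in product, i.e. 845×0.093 = (1−0.267)·F6·0.721.
F6 = 78.585/(0.721×0.733) = 148.7 g/s.
Recycle F1 = 0.267×148.7 = 39.702 g/s.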